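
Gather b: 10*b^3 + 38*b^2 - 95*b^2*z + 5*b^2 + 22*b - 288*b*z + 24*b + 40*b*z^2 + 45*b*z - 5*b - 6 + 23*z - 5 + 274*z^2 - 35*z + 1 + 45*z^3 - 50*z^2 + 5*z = 10*b^3 + b^2*(43 - 95*z) + b*(40*z^2 - 243*z + 41) + 45*z^3 + 224*z^2 - 7*z - 10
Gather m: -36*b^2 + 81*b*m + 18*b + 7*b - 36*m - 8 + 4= -36*b^2 + 25*b + m*(81*b - 36) - 4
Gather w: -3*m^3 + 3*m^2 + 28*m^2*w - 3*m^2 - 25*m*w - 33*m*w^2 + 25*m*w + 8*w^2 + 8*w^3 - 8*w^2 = -3*m^3 + 28*m^2*w - 33*m*w^2 + 8*w^3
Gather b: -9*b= -9*b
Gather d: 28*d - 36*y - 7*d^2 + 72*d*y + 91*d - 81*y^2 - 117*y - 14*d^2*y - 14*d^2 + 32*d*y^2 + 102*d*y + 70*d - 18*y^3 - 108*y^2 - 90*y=d^2*(-14*y - 21) + d*(32*y^2 + 174*y + 189) - 18*y^3 - 189*y^2 - 243*y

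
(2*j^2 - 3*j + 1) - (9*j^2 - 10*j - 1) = -7*j^2 + 7*j + 2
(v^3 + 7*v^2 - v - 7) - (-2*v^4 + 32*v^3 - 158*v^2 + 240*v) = 2*v^4 - 31*v^3 + 165*v^2 - 241*v - 7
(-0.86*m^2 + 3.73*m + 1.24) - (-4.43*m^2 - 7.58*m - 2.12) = 3.57*m^2 + 11.31*m + 3.36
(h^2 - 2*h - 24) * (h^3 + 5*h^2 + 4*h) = h^5 + 3*h^4 - 30*h^3 - 128*h^2 - 96*h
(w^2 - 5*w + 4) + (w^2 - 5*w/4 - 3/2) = 2*w^2 - 25*w/4 + 5/2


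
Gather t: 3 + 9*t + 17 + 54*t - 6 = 63*t + 14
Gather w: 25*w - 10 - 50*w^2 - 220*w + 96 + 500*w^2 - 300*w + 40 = 450*w^2 - 495*w + 126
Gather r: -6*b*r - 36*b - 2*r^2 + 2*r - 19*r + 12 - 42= -36*b - 2*r^2 + r*(-6*b - 17) - 30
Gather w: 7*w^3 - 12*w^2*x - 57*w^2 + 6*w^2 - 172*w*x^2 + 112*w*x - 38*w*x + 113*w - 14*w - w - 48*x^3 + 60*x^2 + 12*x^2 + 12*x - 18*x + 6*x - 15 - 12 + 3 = 7*w^3 + w^2*(-12*x - 51) + w*(-172*x^2 + 74*x + 98) - 48*x^3 + 72*x^2 - 24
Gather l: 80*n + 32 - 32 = 80*n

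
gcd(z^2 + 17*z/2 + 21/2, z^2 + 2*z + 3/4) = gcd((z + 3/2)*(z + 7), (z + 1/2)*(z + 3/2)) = z + 3/2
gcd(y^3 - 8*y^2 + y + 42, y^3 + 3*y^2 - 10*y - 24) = y^2 - y - 6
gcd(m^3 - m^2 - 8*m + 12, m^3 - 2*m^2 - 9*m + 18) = m^2 + m - 6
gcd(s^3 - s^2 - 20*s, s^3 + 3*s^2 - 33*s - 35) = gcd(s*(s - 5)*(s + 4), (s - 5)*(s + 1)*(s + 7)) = s - 5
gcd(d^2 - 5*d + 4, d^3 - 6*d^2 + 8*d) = d - 4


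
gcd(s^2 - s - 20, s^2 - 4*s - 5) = s - 5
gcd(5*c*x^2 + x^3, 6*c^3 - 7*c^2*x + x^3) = 1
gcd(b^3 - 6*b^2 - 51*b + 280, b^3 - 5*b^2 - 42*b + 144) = b - 8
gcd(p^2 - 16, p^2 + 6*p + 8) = p + 4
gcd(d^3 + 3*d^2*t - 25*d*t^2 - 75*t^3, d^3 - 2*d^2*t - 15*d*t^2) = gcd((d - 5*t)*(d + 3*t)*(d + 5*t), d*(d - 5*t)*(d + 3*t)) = -d^2 + 2*d*t + 15*t^2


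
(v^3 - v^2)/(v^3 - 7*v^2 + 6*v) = v/(v - 6)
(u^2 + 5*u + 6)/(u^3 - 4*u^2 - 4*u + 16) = (u + 3)/(u^2 - 6*u + 8)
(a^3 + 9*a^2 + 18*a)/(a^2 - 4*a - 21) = a*(a + 6)/(a - 7)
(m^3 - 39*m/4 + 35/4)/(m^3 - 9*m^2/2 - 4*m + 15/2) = (4*m^2 + 4*m - 35)/(2*(2*m^2 - 7*m - 15))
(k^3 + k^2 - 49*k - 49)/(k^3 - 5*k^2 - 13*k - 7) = (k + 7)/(k + 1)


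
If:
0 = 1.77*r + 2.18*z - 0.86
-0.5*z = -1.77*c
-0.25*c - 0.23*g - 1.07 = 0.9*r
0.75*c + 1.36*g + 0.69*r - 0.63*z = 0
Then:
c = 0.50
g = 1.40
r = -1.68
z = 1.76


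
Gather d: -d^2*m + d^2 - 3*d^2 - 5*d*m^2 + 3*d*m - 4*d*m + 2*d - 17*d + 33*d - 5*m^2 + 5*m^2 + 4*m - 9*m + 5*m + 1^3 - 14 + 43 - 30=d^2*(-m - 2) + d*(-5*m^2 - m + 18)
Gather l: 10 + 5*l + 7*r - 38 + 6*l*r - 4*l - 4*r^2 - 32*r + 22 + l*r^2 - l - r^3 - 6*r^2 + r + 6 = l*(r^2 + 6*r) - r^3 - 10*r^2 - 24*r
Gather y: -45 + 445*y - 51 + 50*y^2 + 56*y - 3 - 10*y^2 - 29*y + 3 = 40*y^2 + 472*y - 96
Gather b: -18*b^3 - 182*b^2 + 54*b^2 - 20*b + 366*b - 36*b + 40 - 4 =-18*b^3 - 128*b^2 + 310*b + 36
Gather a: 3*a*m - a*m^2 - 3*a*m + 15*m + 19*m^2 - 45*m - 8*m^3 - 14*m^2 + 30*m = -a*m^2 - 8*m^3 + 5*m^2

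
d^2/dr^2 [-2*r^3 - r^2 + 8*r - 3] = -12*r - 2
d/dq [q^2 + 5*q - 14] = 2*q + 5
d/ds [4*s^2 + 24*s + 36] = 8*s + 24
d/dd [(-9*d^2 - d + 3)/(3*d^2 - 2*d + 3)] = 3*(7*d^2 - 24*d + 1)/(9*d^4 - 12*d^3 + 22*d^2 - 12*d + 9)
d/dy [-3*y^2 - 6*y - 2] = -6*y - 6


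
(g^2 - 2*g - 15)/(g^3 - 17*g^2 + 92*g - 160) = (g + 3)/(g^2 - 12*g + 32)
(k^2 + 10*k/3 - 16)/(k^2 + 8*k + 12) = (k - 8/3)/(k + 2)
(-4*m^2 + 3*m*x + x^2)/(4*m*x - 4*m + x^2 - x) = (-m + x)/(x - 1)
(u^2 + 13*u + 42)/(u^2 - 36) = (u + 7)/(u - 6)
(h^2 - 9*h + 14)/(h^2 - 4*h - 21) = (h - 2)/(h + 3)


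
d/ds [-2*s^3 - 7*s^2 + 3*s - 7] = -6*s^2 - 14*s + 3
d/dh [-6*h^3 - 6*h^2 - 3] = 6*h*(-3*h - 2)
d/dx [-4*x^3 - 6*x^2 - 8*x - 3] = -12*x^2 - 12*x - 8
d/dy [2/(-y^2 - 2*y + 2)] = 4*(y + 1)/(y^2 + 2*y - 2)^2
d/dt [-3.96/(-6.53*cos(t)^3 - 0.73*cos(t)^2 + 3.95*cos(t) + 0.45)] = (77.5764*cos(t)^2 + 5.7816*cos(t) - 15.642)*sin(t)/(6.53*cos(t)^3 + 0.73*cos(t)^2 - 3.95*cos(t) - 0.45)^2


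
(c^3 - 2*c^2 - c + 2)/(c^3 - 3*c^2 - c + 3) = (c - 2)/(c - 3)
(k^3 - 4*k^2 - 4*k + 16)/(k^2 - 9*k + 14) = (k^2 - 2*k - 8)/(k - 7)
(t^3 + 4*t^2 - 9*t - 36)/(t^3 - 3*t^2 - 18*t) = (t^2 + t - 12)/(t*(t - 6))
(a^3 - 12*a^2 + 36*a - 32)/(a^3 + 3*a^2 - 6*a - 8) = (a^2 - 10*a + 16)/(a^2 + 5*a + 4)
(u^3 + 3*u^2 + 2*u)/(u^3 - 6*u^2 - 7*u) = (u + 2)/(u - 7)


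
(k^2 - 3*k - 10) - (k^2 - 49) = 39 - 3*k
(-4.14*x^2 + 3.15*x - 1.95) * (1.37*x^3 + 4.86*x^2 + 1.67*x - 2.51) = -5.6718*x^5 - 15.8049*x^4 + 5.7237*x^3 + 6.1749*x^2 - 11.163*x + 4.8945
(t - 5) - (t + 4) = -9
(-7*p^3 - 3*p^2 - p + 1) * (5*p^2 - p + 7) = -35*p^5 - 8*p^4 - 51*p^3 - 15*p^2 - 8*p + 7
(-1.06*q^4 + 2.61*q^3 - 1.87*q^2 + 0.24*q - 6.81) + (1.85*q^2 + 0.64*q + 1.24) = -1.06*q^4 + 2.61*q^3 - 0.02*q^2 + 0.88*q - 5.57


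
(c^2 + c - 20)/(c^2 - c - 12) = (c + 5)/(c + 3)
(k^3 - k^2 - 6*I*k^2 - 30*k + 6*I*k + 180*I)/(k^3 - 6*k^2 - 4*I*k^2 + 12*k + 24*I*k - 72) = (k + 5)/(k + 2*I)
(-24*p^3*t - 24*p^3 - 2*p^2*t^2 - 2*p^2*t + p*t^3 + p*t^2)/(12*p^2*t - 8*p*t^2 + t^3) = p*(-4*p*t - 4*p - t^2 - t)/(t*(2*p - t))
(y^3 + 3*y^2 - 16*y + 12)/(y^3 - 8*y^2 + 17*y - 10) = (y + 6)/(y - 5)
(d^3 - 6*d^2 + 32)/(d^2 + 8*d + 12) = (d^2 - 8*d + 16)/(d + 6)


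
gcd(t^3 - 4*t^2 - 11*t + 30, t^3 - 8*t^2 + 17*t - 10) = t^2 - 7*t + 10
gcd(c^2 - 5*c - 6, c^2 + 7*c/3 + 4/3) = c + 1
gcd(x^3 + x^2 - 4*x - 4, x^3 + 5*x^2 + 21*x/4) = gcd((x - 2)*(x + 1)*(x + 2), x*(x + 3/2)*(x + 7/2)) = 1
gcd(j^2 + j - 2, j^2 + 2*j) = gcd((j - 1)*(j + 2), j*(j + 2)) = j + 2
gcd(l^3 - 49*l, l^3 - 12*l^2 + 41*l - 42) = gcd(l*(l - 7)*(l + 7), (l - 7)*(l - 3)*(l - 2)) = l - 7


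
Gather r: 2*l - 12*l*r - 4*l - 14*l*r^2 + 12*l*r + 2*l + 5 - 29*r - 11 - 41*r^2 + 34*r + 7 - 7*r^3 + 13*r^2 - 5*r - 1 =-7*r^3 + r^2*(-14*l - 28)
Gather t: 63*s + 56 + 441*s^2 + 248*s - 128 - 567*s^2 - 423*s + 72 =-126*s^2 - 112*s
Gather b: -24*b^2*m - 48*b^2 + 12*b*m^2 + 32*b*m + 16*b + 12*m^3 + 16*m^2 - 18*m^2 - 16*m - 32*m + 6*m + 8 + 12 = b^2*(-24*m - 48) + b*(12*m^2 + 32*m + 16) + 12*m^3 - 2*m^2 - 42*m + 20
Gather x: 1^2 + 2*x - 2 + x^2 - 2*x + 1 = x^2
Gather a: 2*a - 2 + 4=2*a + 2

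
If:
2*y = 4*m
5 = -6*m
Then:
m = -5/6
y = -5/3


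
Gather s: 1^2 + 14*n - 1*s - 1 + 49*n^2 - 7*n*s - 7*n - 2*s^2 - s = 49*n^2 + 7*n - 2*s^2 + s*(-7*n - 2)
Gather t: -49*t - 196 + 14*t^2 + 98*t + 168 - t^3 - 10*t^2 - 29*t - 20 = -t^3 + 4*t^2 + 20*t - 48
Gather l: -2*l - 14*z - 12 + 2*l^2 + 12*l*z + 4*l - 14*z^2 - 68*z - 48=2*l^2 + l*(12*z + 2) - 14*z^2 - 82*z - 60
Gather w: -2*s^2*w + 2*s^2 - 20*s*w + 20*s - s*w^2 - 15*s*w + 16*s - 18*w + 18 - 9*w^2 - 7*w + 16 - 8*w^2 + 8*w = 2*s^2 + 36*s + w^2*(-s - 17) + w*(-2*s^2 - 35*s - 17) + 34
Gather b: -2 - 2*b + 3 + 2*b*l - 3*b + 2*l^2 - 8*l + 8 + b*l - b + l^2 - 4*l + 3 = b*(3*l - 6) + 3*l^2 - 12*l + 12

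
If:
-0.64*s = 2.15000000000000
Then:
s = -3.36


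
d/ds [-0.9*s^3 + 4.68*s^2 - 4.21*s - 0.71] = -2.7*s^2 + 9.36*s - 4.21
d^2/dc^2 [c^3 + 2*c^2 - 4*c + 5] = 6*c + 4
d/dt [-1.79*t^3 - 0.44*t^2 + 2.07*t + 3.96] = -5.37*t^2 - 0.88*t + 2.07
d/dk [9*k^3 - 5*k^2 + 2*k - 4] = 27*k^2 - 10*k + 2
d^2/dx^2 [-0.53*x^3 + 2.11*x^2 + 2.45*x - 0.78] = 4.22 - 3.18*x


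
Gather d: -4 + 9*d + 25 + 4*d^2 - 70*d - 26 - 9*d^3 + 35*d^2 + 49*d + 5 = -9*d^3 + 39*d^2 - 12*d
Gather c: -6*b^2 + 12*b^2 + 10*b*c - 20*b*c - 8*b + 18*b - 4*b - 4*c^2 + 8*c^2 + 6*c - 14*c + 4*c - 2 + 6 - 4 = 6*b^2 + 6*b + 4*c^2 + c*(-10*b - 4)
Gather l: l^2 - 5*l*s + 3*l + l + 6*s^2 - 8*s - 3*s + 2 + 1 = l^2 + l*(4 - 5*s) + 6*s^2 - 11*s + 3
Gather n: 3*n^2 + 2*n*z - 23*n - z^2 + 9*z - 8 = 3*n^2 + n*(2*z - 23) - z^2 + 9*z - 8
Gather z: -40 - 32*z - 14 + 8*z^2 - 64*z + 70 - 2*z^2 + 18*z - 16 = 6*z^2 - 78*z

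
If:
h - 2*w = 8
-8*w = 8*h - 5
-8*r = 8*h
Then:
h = 37/12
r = -37/12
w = -59/24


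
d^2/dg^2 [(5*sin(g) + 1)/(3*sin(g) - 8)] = 43*(-3*sin(g)^2 - 8*sin(g) + 6)/(3*sin(g) - 8)^3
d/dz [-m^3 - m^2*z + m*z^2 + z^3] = -m^2 + 2*m*z + 3*z^2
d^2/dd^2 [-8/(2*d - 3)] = -64/(2*d - 3)^3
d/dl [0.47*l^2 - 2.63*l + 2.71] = 0.94*l - 2.63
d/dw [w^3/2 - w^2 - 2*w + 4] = 3*w^2/2 - 2*w - 2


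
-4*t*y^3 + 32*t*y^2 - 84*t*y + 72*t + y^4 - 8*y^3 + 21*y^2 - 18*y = (-4*t + y)*(y - 3)^2*(y - 2)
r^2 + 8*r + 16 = (r + 4)^2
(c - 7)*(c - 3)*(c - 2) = c^3 - 12*c^2 + 41*c - 42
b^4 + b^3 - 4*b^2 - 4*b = b*(b - 2)*(b + 1)*(b + 2)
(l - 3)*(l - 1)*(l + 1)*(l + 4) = l^4 + l^3 - 13*l^2 - l + 12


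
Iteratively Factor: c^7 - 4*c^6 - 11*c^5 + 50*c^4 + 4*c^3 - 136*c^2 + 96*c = (c - 2)*(c^6 - 2*c^5 - 15*c^4 + 20*c^3 + 44*c^2 - 48*c) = (c - 4)*(c - 2)*(c^5 + 2*c^4 - 7*c^3 - 8*c^2 + 12*c) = (c - 4)*(c - 2)*(c + 3)*(c^4 - c^3 - 4*c^2 + 4*c) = (c - 4)*(c - 2)^2*(c + 3)*(c^3 + c^2 - 2*c) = c*(c - 4)*(c - 2)^2*(c + 3)*(c^2 + c - 2) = c*(c - 4)*(c - 2)^2*(c - 1)*(c + 3)*(c + 2)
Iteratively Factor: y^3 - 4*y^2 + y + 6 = (y + 1)*(y^2 - 5*y + 6) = (y - 3)*(y + 1)*(y - 2)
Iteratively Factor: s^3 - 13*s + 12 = (s + 4)*(s^2 - 4*s + 3) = (s - 1)*(s + 4)*(s - 3)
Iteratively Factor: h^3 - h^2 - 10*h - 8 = (h - 4)*(h^2 + 3*h + 2) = (h - 4)*(h + 2)*(h + 1)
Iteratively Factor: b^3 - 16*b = (b - 4)*(b^2 + 4*b) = b*(b - 4)*(b + 4)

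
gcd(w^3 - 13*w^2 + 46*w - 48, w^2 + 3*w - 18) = w - 3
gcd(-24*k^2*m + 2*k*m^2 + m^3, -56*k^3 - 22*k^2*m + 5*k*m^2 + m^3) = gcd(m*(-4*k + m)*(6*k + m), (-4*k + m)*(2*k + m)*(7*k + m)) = 4*k - m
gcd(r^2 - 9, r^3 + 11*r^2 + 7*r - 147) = r - 3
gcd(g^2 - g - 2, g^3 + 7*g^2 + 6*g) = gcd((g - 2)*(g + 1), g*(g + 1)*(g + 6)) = g + 1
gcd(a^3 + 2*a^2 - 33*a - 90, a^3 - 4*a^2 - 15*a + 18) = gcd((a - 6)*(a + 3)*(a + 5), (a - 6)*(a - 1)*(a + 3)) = a^2 - 3*a - 18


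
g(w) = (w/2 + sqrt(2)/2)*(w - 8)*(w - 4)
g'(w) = (w/2 + sqrt(2)/2)*(w - 8) + (w/2 + sqrt(2)/2)*(w - 4) + (w - 8)*(w - 4)/2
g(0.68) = 25.45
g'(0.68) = 1.01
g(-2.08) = -20.40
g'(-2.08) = 36.02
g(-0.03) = 22.40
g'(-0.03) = 7.83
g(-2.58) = -40.58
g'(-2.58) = 44.81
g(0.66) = 25.43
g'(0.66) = 1.18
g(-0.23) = 20.61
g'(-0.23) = 10.03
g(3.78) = 2.41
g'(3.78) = -11.07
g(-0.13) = 21.56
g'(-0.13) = 8.92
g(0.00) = 22.63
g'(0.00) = 7.51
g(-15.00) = -2968.49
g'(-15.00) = 503.80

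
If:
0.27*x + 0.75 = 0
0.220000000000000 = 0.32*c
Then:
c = 0.69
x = -2.78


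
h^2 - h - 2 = (h - 2)*(h + 1)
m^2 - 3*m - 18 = (m - 6)*(m + 3)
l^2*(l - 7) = l^3 - 7*l^2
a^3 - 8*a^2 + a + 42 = (a - 7)*(a - 3)*(a + 2)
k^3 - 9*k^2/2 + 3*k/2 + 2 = (k - 4)*(k - 1)*(k + 1/2)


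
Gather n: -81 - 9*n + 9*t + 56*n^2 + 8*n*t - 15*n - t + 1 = 56*n^2 + n*(8*t - 24) + 8*t - 80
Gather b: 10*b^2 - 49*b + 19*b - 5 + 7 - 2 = 10*b^2 - 30*b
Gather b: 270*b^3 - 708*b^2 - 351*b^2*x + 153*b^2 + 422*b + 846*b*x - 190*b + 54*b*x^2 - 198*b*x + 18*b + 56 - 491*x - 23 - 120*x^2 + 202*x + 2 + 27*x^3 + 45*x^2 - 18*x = 270*b^3 + b^2*(-351*x - 555) + b*(54*x^2 + 648*x + 250) + 27*x^3 - 75*x^2 - 307*x + 35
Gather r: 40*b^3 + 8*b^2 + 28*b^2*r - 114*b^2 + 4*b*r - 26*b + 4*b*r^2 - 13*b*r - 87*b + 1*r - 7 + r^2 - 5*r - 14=40*b^3 - 106*b^2 - 113*b + r^2*(4*b + 1) + r*(28*b^2 - 9*b - 4) - 21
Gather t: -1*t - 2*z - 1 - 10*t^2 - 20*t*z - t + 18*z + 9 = -10*t^2 + t*(-20*z - 2) + 16*z + 8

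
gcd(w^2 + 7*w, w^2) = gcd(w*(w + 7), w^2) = w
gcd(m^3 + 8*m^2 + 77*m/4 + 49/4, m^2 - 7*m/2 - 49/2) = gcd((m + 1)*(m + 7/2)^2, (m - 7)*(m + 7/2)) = m + 7/2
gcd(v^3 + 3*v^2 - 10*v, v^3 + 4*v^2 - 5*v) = v^2 + 5*v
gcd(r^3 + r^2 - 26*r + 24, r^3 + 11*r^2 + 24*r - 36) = r^2 + 5*r - 6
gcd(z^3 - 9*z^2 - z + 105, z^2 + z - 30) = z - 5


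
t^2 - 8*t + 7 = (t - 7)*(t - 1)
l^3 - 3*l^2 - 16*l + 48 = (l - 4)*(l - 3)*(l + 4)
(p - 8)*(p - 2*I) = p^2 - 8*p - 2*I*p + 16*I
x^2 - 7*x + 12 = (x - 4)*(x - 3)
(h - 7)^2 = h^2 - 14*h + 49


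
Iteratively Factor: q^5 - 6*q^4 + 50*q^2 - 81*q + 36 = (q - 4)*(q^4 - 2*q^3 - 8*q^2 + 18*q - 9) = (q - 4)*(q - 3)*(q^3 + q^2 - 5*q + 3) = (q - 4)*(q - 3)*(q + 3)*(q^2 - 2*q + 1) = (q - 4)*(q - 3)*(q - 1)*(q + 3)*(q - 1)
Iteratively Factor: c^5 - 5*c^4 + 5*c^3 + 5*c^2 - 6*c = (c)*(c^4 - 5*c^3 + 5*c^2 + 5*c - 6) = c*(c - 2)*(c^3 - 3*c^2 - c + 3) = c*(c - 3)*(c - 2)*(c^2 - 1) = c*(c - 3)*(c - 2)*(c + 1)*(c - 1)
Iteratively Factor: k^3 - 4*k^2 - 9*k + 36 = (k + 3)*(k^2 - 7*k + 12) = (k - 4)*(k + 3)*(k - 3)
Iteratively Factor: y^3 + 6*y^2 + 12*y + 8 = (y + 2)*(y^2 + 4*y + 4) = (y + 2)^2*(y + 2)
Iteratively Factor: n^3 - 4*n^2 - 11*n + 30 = (n - 5)*(n^2 + n - 6) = (n - 5)*(n - 2)*(n + 3)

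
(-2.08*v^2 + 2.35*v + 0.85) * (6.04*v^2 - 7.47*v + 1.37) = -12.5632*v^4 + 29.7316*v^3 - 15.2701*v^2 - 3.13*v + 1.1645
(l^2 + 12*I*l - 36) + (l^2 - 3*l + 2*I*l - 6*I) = 2*l^2 - 3*l + 14*I*l - 36 - 6*I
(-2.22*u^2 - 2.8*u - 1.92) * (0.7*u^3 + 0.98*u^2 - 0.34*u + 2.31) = -1.554*u^5 - 4.1356*u^4 - 3.3332*u^3 - 6.0578*u^2 - 5.8152*u - 4.4352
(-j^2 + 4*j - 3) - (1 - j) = -j^2 + 5*j - 4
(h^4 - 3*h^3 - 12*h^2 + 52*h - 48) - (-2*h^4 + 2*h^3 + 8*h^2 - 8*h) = 3*h^4 - 5*h^3 - 20*h^2 + 60*h - 48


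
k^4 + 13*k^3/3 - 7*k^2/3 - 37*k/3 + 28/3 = (k - 1)^2*(k + 7/3)*(k + 4)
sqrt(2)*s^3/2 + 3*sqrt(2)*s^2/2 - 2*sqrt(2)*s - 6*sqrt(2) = (s - 2)*(s + 3)*(sqrt(2)*s/2 + sqrt(2))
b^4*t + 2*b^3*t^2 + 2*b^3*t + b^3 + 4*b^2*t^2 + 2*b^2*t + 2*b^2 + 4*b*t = b*(b + 2)*(b + 2*t)*(b*t + 1)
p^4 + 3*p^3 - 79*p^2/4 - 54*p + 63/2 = (p - 1/2)*(p + 7/2)*(p - 3*sqrt(2))*(p + 3*sqrt(2))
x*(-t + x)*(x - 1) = -t*x^2 + t*x + x^3 - x^2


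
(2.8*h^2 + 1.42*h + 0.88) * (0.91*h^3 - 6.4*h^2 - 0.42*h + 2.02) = 2.548*h^5 - 16.6278*h^4 - 9.4632*h^3 - 0.572400000000001*h^2 + 2.4988*h + 1.7776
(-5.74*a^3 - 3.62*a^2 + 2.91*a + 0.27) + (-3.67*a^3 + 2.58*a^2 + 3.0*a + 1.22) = -9.41*a^3 - 1.04*a^2 + 5.91*a + 1.49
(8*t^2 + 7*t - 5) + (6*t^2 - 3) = 14*t^2 + 7*t - 8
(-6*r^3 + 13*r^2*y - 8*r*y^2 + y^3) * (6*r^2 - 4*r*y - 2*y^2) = -36*r^5 + 102*r^4*y - 88*r^3*y^2 + 12*r^2*y^3 + 12*r*y^4 - 2*y^5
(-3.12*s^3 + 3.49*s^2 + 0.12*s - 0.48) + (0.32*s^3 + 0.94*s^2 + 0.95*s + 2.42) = -2.8*s^3 + 4.43*s^2 + 1.07*s + 1.94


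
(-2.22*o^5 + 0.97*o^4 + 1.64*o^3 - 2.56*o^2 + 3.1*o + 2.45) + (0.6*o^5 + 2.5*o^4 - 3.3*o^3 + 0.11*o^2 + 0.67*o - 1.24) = -1.62*o^5 + 3.47*o^4 - 1.66*o^3 - 2.45*o^2 + 3.77*o + 1.21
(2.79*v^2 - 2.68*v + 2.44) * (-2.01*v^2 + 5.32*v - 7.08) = -5.6079*v^4 + 20.2296*v^3 - 38.9152*v^2 + 31.9552*v - 17.2752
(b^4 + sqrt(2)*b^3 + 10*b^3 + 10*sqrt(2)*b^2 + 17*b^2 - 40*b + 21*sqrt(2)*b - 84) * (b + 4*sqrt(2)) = b^5 + 5*sqrt(2)*b^4 + 10*b^4 + 25*b^3 + 50*sqrt(2)*b^3 + 40*b^2 + 89*sqrt(2)*b^2 - 160*sqrt(2)*b + 84*b - 336*sqrt(2)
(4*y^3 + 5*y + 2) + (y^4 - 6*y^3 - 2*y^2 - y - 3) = y^4 - 2*y^3 - 2*y^2 + 4*y - 1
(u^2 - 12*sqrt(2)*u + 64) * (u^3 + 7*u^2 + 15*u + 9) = u^5 - 12*sqrt(2)*u^4 + 7*u^4 - 84*sqrt(2)*u^3 + 79*u^3 - 180*sqrt(2)*u^2 + 457*u^2 - 108*sqrt(2)*u + 960*u + 576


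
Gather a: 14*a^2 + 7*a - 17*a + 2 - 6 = 14*a^2 - 10*a - 4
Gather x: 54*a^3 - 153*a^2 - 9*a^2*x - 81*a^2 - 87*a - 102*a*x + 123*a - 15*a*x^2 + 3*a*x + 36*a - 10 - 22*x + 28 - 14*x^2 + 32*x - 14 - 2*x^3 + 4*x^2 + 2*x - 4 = 54*a^3 - 234*a^2 + 72*a - 2*x^3 + x^2*(-15*a - 10) + x*(-9*a^2 - 99*a + 12)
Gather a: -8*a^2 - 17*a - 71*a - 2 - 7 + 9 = -8*a^2 - 88*a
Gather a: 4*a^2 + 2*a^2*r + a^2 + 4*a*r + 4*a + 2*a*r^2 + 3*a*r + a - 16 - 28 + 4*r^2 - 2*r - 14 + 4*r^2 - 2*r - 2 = a^2*(2*r + 5) + a*(2*r^2 + 7*r + 5) + 8*r^2 - 4*r - 60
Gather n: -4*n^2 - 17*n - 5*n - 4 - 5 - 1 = -4*n^2 - 22*n - 10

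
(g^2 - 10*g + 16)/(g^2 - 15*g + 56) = (g - 2)/(g - 7)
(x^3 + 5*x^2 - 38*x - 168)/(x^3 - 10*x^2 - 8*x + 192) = (x + 7)/(x - 8)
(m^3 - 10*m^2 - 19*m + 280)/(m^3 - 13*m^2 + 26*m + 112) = (m + 5)/(m + 2)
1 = 1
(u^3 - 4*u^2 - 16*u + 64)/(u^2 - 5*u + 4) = (u^2 - 16)/(u - 1)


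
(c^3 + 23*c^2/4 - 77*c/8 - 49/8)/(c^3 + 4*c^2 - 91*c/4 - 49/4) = (4*c - 7)/(2*(2*c - 7))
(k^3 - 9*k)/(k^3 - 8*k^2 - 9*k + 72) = k/(k - 8)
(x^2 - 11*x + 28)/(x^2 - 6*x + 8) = (x - 7)/(x - 2)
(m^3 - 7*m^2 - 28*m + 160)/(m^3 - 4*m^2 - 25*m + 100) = (m - 8)/(m - 5)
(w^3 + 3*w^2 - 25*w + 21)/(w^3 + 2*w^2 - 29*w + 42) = (w - 1)/(w - 2)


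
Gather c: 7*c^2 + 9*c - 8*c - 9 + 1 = 7*c^2 + c - 8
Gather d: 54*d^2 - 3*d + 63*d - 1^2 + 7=54*d^2 + 60*d + 6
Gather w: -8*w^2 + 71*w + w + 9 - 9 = -8*w^2 + 72*w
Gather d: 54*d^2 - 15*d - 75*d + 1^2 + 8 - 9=54*d^2 - 90*d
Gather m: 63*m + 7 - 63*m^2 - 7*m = -63*m^2 + 56*m + 7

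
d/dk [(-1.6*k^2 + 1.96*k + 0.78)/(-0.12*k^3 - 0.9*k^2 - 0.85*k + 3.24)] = (-0.192*k^4 + 0.4704*k^3 + 3.4048*k^2 - 8.964*k + 7.0134)/(0.0144*k^6 + 0.216*k^5 + 1.014*k^4 + 0.7524*k^3 - 5.1095*k^2 - 5.508*k + 10.4976)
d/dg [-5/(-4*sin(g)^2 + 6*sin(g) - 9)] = 10*(3 - 4*sin(g))*cos(g)/(4*sin(g)^2 - 6*sin(g) + 9)^2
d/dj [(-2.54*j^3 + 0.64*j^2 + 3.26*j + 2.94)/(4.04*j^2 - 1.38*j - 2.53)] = (-10.2616*j^4 + 7.0104*j^3 + 5.225*j^2 - 26.9936*j - 4.1906)/(16.3216*j^4 - 11.1504*j^3 - 18.538*j^2 + 6.9828*j + 6.4009)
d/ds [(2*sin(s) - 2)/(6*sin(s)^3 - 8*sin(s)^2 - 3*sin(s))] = 2*(-12*sin(s)^3 + 26*sin(s)^2 - 16*sin(s) - 3)*cos(s)/((8*sin(s) + 3*cos(2*s))^2*sin(s)^2)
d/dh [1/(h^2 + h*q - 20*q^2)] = (-2*h - q)/(h^2 + h*q - 20*q^2)^2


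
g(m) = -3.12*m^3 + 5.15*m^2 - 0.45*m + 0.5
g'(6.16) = -292.17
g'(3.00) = -53.79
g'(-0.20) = -2.88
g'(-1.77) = -48.00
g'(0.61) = 2.35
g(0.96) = 2.05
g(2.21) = -9.02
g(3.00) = -38.74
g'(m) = -9.36*m^2 + 10.3*m - 0.45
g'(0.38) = 2.11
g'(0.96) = 0.81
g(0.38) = 0.90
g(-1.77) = 34.73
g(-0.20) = 0.82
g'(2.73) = -42.09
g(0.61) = 1.43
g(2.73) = -25.83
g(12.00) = -4654.66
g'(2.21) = -23.40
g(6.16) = -536.14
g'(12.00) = -1224.69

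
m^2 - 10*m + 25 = (m - 5)^2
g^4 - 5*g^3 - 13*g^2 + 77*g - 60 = (g - 5)*(g - 3)*(g - 1)*(g + 4)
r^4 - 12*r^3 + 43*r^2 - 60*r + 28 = (r - 7)*(r - 2)^2*(r - 1)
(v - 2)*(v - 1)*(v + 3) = v^3 - 7*v + 6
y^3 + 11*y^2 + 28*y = y*(y + 4)*(y + 7)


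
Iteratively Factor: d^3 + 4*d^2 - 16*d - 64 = (d - 4)*(d^2 + 8*d + 16) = (d - 4)*(d + 4)*(d + 4)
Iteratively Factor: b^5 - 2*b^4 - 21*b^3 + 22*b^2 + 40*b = (b + 4)*(b^4 - 6*b^3 + 3*b^2 + 10*b) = (b + 1)*(b + 4)*(b^3 - 7*b^2 + 10*b) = b*(b + 1)*(b + 4)*(b^2 - 7*b + 10) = b*(b - 2)*(b + 1)*(b + 4)*(b - 5)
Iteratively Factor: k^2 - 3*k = (k - 3)*(k)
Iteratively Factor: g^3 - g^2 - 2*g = (g - 2)*(g^2 + g) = (g - 2)*(g + 1)*(g)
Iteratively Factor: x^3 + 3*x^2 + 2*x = (x + 2)*(x^2 + x) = (x + 1)*(x + 2)*(x)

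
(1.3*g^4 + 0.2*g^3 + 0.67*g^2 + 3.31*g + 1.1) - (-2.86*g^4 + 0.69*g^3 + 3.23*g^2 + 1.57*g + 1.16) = 4.16*g^4 - 0.49*g^3 - 2.56*g^2 + 1.74*g - 0.0599999999999998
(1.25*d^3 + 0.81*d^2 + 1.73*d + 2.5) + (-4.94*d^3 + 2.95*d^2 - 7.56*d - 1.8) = -3.69*d^3 + 3.76*d^2 - 5.83*d + 0.7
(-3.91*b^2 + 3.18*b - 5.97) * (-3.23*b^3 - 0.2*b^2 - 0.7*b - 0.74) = 12.6293*b^5 - 9.4894*b^4 + 21.3841*b^3 + 1.8614*b^2 + 1.8258*b + 4.4178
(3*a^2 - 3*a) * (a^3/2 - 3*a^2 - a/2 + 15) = 3*a^5/2 - 21*a^4/2 + 15*a^3/2 + 93*a^2/2 - 45*a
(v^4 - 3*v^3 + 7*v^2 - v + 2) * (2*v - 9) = 2*v^5 - 15*v^4 + 41*v^3 - 65*v^2 + 13*v - 18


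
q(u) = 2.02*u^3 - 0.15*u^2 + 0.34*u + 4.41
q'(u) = 6.06*u^2 - 0.3*u + 0.34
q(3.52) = 91.85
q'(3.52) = 74.37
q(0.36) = 4.61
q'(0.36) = 1.02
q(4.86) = 234.40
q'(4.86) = 142.02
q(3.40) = 83.23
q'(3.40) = 69.37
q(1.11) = 7.37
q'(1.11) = 7.47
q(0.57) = 4.93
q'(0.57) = 2.14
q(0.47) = 4.75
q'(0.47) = 1.54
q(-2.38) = -24.48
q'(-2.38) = 35.38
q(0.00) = 4.41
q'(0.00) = 0.34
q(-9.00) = -1483.38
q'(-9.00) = 493.90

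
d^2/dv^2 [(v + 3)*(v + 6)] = 2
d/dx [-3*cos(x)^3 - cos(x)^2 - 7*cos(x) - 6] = (9*cos(x)^2 + 2*cos(x) + 7)*sin(x)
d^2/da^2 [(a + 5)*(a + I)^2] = 6*a + 10 + 4*I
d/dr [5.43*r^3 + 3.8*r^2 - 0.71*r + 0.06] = 16.29*r^2 + 7.6*r - 0.71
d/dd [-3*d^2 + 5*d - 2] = 5 - 6*d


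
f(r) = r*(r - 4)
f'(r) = 2*r - 4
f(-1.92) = 11.37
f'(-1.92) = -7.84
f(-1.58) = 8.82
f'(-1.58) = -7.16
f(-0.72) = 3.40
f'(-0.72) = -5.44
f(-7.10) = 78.81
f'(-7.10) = -18.20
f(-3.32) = 24.30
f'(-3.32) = -10.64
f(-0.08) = 0.33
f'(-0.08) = -4.16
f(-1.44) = 7.83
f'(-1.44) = -6.88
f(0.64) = -2.15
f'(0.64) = -2.72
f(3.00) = -3.00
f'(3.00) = 2.00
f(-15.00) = 285.00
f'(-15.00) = -34.00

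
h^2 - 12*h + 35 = (h - 7)*(h - 5)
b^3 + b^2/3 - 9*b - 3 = (b - 3)*(b + 1/3)*(b + 3)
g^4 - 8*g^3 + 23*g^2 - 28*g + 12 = (g - 3)*(g - 2)^2*(g - 1)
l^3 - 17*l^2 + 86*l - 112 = (l - 8)*(l - 7)*(l - 2)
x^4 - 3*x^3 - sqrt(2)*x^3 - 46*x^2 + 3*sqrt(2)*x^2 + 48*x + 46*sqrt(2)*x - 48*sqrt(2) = (x - 8)*(x - 1)*(x + 6)*(x - sqrt(2))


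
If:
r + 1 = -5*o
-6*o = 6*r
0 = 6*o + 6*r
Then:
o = -1/4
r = 1/4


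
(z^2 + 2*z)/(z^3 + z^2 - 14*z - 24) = z/(z^2 - z - 12)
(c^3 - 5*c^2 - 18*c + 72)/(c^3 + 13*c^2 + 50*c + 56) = (c^2 - 9*c + 18)/(c^2 + 9*c + 14)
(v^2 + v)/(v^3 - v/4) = 4*(v + 1)/(4*v^2 - 1)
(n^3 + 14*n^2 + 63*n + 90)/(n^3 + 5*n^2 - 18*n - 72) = (n + 5)/(n - 4)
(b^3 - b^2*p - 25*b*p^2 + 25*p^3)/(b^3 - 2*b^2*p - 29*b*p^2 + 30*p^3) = (-b + 5*p)/(-b + 6*p)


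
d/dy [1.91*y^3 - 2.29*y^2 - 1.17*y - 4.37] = 5.73*y^2 - 4.58*y - 1.17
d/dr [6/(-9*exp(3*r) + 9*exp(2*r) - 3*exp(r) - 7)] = (162*exp(2*r) - 108*exp(r) + 18)*exp(r)/(9*exp(3*r) - 9*exp(2*r) + 3*exp(r) + 7)^2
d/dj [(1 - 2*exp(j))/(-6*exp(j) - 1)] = 8*exp(j)/(6*exp(j) + 1)^2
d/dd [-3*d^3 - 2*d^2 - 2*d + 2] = -9*d^2 - 4*d - 2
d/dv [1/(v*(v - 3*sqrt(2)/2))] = (-4*v + 3*sqrt(2))/(v^2*(2*v^2 - 6*sqrt(2)*v + 9))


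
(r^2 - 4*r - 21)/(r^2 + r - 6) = (r - 7)/(r - 2)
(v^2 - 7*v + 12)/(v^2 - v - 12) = (v - 3)/(v + 3)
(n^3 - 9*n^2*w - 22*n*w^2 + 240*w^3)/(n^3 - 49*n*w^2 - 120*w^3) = (n - 6*w)/(n + 3*w)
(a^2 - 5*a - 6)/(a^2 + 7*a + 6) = (a - 6)/(a + 6)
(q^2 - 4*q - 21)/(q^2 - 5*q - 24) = (q - 7)/(q - 8)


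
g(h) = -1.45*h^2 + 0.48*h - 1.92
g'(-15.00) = 43.98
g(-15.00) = -335.37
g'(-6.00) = 17.88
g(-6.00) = -57.00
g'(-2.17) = 6.77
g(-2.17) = -9.79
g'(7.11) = -20.14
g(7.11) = -71.81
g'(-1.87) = 5.90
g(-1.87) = -7.89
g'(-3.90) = 11.79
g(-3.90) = -25.85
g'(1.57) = -4.07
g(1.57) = -4.74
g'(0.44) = -0.80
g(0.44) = -1.99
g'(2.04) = -5.44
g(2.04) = -6.98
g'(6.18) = -17.44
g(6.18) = -54.33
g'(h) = 0.48 - 2.9*h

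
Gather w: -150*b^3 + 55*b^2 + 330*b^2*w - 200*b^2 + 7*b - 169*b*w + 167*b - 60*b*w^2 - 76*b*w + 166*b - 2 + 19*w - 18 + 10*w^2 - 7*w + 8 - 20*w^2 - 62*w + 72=-150*b^3 - 145*b^2 + 340*b + w^2*(-60*b - 10) + w*(330*b^2 - 245*b - 50) + 60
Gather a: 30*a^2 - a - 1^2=30*a^2 - a - 1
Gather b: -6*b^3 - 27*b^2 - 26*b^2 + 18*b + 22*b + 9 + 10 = -6*b^3 - 53*b^2 + 40*b + 19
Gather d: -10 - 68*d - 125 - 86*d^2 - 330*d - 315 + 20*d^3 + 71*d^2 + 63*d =20*d^3 - 15*d^2 - 335*d - 450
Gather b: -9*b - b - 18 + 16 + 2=-10*b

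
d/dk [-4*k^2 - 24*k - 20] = -8*k - 24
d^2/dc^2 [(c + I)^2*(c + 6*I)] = 6*c + 16*I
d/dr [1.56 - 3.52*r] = -3.52000000000000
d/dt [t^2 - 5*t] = 2*t - 5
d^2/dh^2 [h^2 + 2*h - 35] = 2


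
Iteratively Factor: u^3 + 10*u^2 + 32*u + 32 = (u + 2)*(u^2 + 8*u + 16) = (u + 2)*(u + 4)*(u + 4)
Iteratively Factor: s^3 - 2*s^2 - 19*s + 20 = (s - 1)*(s^2 - s - 20) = (s - 1)*(s + 4)*(s - 5)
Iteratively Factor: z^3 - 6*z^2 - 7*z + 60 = (z - 4)*(z^2 - 2*z - 15) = (z - 4)*(z + 3)*(z - 5)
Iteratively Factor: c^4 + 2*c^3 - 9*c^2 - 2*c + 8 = (c - 1)*(c^3 + 3*c^2 - 6*c - 8) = (c - 2)*(c - 1)*(c^2 + 5*c + 4) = (c - 2)*(c - 1)*(c + 4)*(c + 1)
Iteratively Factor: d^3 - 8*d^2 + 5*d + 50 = (d + 2)*(d^2 - 10*d + 25) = (d - 5)*(d + 2)*(d - 5)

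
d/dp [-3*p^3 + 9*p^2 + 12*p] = -9*p^2 + 18*p + 12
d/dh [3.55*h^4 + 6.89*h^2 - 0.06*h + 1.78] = 14.2*h^3 + 13.78*h - 0.06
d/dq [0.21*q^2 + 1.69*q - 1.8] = 0.42*q + 1.69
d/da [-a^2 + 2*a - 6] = 2 - 2*a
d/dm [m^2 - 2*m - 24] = 2*m - 2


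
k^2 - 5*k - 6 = (k - 6)*(k + 1)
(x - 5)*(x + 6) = x^2 + x - 30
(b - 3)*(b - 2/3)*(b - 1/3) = b^3 - 4*b^2 + 29*b/9 - 2/3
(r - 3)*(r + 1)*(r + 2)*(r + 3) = r^4 + 3*r^3 - 7*r^2 - 27*r - 18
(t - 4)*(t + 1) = t^2 - 3*t - 4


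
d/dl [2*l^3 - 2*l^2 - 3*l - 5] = 6*l^2 - 4*l - 3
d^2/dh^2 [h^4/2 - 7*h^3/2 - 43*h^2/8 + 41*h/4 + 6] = 6*h^2 - 21*h - 43/4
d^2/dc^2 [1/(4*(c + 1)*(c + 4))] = ((c + 1)^2 + (c + 1)*(c + 4) + (c + 4)^2)/(2*(c + 1)^3*(c + 4)^3)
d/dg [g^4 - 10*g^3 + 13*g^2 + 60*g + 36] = 4*g^3 - 30*g^2 + 26*g + 60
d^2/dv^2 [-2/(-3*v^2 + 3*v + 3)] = 4*(v^2 - v - (2*v - 1)^2 - 1)/(3*(-v^2 + v + 1)^3)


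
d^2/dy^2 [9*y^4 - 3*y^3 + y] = 18*y*(6*y - 1)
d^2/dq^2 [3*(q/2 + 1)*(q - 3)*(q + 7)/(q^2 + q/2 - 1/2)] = 6*(-61*q^3 - 471*q^2 - 327*q - 133)/(8*q^6 + 12*q^5 - 6*q^4 - 11*q^3 + 3*q^2 + 3*q - 1)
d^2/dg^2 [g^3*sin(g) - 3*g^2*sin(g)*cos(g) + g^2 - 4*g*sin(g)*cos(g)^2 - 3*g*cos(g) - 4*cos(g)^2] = -g^3*sin(g) + 6*g^2*sin(2*g) + 6*g^2*cos(g) + 7*g*sin(g) + 9*g*sin(3*g) + 3*g*cos(g) - 12*g*cos(2*g) + 6*sin(g) - 3*sin(2*g) - 2*cos(g) + 8*cos(2*g) - 6*cos(3*g) + 2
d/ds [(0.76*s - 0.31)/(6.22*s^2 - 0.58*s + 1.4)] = (-4.7272*s^2 + 3.8564*s + 0.8842)/(38.6884*s^4 - 7.2152*s^3 + 17.7524*s^2 - 1.624*s + 1.96)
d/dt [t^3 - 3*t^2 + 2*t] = 3*t^2 - 6*t + 2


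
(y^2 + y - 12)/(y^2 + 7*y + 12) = (y - 3)/(y + 3)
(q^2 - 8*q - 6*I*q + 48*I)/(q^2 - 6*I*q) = (q - 8)/q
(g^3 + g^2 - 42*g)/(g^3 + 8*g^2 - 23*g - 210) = g*(g - 6)/(g^2 + g - 30)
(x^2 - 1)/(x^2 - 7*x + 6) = (x + 1)/(x - 6)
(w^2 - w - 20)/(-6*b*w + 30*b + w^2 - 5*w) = (w + 4)/(-6*b + w)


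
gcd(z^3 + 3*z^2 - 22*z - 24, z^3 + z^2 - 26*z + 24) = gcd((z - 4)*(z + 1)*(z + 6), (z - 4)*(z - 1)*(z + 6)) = z^2 + 2*z - 24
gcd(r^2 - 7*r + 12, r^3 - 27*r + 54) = r - 3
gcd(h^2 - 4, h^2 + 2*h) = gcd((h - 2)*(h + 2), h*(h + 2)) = h + 2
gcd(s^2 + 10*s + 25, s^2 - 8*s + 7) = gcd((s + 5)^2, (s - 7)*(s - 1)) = 1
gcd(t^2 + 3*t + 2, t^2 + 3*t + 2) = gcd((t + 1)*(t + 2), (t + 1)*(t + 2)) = t^2 + 3*t + 2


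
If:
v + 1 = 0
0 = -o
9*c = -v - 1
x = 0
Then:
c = 0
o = 0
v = -1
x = 0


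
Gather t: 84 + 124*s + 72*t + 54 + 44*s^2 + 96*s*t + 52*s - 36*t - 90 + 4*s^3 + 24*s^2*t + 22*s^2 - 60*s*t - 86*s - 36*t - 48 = 4*s^3 + 66*s^2 + 90*s + t*(24*s^2 + 36*s)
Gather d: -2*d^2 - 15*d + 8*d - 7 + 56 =-2*d^2 - 7*d + 49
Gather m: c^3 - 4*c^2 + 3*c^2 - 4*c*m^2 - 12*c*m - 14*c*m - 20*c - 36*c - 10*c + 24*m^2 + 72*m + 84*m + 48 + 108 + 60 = c^3 - c^2 - 66*c + m^2*(24 - 4*c) + m*(156 - 26*c) + 216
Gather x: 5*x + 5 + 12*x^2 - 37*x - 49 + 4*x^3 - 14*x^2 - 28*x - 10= 4*x^3 - 2*x^2 - 60*x - 54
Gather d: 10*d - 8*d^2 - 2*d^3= -2*d^3 - 8*d^2 + 10*d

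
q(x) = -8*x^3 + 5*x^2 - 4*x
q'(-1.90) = -109.64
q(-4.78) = 1007.08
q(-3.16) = 315.00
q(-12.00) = 14592.00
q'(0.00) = -4.00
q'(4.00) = -348.00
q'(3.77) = -307.41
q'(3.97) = -342.56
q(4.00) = -448.00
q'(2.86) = -171.71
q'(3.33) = -236.83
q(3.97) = -437.64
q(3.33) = -253.28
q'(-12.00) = -3580.00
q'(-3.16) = -275.25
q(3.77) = -372.68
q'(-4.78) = -600.16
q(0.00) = 0.00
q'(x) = -24*x^2 + 10*x - 4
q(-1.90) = 80.52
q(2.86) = -157.69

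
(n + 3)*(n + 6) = n^2 + 9*n + 18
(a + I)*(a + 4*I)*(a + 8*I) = a^3 + 13*I*a^2 - 44*a - 32*I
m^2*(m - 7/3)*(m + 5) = m^4 + 8*m^3/3 - 35*m^2/3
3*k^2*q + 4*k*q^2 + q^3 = q*(k + q)*(3*k + q)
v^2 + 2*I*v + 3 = (v - I)*(v + 3*I)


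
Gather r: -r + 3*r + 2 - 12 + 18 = 2*r + 8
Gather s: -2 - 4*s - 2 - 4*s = -8*s - 4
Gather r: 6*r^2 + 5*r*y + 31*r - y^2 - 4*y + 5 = 6*r^2 + r*(5*y + 31) - y^2 - 4*y + 5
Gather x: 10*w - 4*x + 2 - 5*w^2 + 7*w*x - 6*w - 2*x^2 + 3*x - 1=-5*w^2 + 4*w - 2*x^2 + x*(7*w - 1) + 1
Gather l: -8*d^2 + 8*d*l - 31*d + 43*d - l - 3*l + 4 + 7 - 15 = -8*d^2 + 12*d + l*(8*d - 4) - 4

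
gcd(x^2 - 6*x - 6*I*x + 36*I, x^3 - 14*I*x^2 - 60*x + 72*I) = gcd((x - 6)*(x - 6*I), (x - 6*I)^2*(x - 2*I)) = x - 6*I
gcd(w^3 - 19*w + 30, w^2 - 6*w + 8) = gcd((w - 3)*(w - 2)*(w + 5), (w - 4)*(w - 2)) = w - 2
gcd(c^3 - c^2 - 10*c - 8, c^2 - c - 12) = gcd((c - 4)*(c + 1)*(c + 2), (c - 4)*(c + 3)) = c - 4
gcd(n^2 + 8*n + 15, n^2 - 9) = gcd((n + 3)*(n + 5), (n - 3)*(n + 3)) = n + 3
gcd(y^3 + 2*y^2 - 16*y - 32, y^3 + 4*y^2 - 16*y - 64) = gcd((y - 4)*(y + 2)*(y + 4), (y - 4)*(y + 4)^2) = y^2 - 16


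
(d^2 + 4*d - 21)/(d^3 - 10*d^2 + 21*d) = (d + 7)/(d*(d - 7))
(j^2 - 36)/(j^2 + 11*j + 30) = (j - 6)/(j + 5)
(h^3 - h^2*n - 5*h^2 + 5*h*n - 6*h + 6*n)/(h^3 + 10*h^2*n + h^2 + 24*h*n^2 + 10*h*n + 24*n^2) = (h^2 - h*n - 6*h + 6*n)/(h^2 + 10*h*n + 24*n^2)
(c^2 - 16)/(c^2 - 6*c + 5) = (c^2 - 16)/(c^2 - 6*c + 5)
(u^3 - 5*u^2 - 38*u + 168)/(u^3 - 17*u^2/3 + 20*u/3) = 3*(u^2 - u - 42)/(u*(3*u - 5))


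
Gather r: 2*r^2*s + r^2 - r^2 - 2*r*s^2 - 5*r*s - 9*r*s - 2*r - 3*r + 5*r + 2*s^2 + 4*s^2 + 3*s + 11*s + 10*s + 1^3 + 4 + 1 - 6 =2*r^2*s + r*(-2*s^2 - 14*s) + 6*s^2 + 24*s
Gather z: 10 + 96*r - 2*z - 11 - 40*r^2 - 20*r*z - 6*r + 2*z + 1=-40*r^2 - 20*r*z + 90*r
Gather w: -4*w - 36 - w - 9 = -5*w - 45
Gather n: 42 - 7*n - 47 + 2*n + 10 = 5 - 5*n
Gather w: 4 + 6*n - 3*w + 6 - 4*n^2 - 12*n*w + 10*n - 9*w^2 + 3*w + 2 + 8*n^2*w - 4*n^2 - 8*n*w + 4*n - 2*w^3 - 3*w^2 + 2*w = -8*n^2 + 20*n - 2*w^3 - 12*w^2 + w*(8*n^2 - 20*n + 2) + 12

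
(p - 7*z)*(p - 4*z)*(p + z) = p^3 - 10*p^2*z + 17*p*z^2 + 28*z^3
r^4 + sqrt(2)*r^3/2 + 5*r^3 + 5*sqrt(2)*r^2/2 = r^2*(r + 5)*(r + sqrt(2)/2)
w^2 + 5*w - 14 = (w - 2)*(w + 7)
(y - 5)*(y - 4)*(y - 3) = y^3 - 12*y^2 + 47*y - 60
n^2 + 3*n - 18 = (n - 3)*(n + 6)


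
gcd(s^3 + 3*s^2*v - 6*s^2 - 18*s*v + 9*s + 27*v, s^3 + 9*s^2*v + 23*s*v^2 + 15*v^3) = s + 3*v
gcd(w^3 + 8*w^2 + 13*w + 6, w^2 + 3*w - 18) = w + 6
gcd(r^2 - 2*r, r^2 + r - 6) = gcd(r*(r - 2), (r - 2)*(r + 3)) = r - 2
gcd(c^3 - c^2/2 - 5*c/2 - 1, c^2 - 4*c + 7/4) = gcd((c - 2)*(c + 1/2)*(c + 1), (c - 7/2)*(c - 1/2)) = 1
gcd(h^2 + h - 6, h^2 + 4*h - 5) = 1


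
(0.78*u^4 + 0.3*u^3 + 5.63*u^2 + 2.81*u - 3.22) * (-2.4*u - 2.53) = -1.872*u^5 - 2.6934*u^4 - 14.271*u^3 - 20.9879*u^2 + 0.6187*u + 8.1466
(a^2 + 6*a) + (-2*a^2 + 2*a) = -a^2 + 8*a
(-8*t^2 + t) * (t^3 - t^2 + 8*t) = -8*t^5 + 9*t^4 - 65*t^3 + 8*t^2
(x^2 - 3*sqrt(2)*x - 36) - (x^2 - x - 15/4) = -3*sqrt(2)*x + x - 129/4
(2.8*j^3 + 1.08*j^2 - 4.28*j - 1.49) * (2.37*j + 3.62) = 6.636*j^4 + 12.6956*j^3 - 6.234*j^2 - 19.0249*j - 5.3938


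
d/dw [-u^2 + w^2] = 2*w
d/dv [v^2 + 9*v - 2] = 2*v + 9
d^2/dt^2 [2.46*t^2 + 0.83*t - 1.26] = 4.92000000000000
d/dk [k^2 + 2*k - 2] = 2*k + 2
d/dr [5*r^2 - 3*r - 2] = 10*r - 3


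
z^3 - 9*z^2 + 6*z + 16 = (z - 8)*(z - 2)*(z + 1)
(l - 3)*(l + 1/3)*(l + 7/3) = l^3 - l^2/3 - 65*l/9 - 7/3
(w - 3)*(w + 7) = w^2 + 4*w - 21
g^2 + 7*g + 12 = (g + 3)*(g + 4)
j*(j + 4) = j^2 + 4*j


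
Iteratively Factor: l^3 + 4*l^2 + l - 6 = (l + 3)*(l^2 + l - 2) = (l - 1)*(l + 3)*(l + 2)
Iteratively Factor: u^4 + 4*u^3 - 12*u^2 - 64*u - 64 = (u + 4)*(u^3 - 12*u - 16) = (u - 4)*(u + 4)*(u^2 + 4*u + 4) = (u - 4)*(u + 2)*(u + 4)*(u + 2)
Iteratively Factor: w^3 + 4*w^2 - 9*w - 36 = (w + 3)*(w^2 + w - 12) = (w + 3)*(w + 4)*(w - 3)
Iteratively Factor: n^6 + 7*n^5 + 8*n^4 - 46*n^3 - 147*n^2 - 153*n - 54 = (n + 3)*(n^5 + 4*n^4 - 4*n^3 - 34*n^2 - 45*n - 18) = (n + 3)^2*(n^4 + n^3 - 7*n^2 - 13*n - 6) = (n + 1)*(n + 3)^2*(n^3 - 7*n - 6) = (n - 3)*(n + 1)*(n + 3)^2*(n^2 + 3*n + 2) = (n - 3)*(n + 1)^2*(n + 3)^2*(n + 2)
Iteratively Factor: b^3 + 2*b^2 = (b + 2)*(b^2) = b*(b + 2)*(b)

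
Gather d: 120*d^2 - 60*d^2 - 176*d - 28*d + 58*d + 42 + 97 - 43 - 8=60*d^2 - 146*d + 88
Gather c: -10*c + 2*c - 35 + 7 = -8*c - 28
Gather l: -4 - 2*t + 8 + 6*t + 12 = 4*t + 16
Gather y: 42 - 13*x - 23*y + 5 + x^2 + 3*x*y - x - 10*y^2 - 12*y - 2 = x^2 - 14*x - 10*y^2 + y*(3*x - 35) + 45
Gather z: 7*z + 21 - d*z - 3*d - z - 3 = -3*d + z*(6 - d) + 18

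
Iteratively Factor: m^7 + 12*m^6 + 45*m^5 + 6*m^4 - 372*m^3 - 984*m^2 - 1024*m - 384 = (m + 4)*(m^6 + 8*m^5 + 13*m^4 - 46*m^3 - 188*m^2 - 232*m - 96) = (m + 2)*(m + 4)*(m^5 + 6*m^4 + m^3 - 48*m^2 - 92*m - 48) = (m + 2)*(m + 4)^2*(m^4 + 2*m^3 - 7*m^2 - 20*m - 12) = (m + 1)*(m + 2)*(m + 4)^2*(m^3 + m^2 - 8*m - 12) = (m + 1)*(m + 2)^2*(m + 4)^2*(m^2 - m - 6) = (m - 3)*(m + 1)*(m + 2)^2*(m + 4)^2*(m + 2)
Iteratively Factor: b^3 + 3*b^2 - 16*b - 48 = (b + 4)*(b^2 - b - 12) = (b + 3)*(b + 4)*(b - 4)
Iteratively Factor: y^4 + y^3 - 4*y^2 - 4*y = (y)*(y^3 + y^2 - 4*y - 4) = y*(y + 1)*(y^2 - 4) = y*(y - 2)*(y + 1)*(y + 2)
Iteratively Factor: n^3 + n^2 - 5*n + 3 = (n + 3)*(n^2 - 2*n + 1) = (n - 1)*(n + 3)*(n - 1)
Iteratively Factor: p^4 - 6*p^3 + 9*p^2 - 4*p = (p - 4)*(p^3 - 2*p^2 + p) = p*(p - 4)*(p^2 - 2*p + 1) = p*(p - 4)*(p - 1)*(p - 1)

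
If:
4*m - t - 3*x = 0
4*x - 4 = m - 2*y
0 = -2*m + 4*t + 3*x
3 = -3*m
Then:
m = -1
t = 2/3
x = -14/9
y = 83/18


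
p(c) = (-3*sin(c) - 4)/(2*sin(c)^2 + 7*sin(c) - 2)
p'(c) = (-4*sin(c)*cos(c) - 7*cos(c))*(-3*sin(c) - 4)/(2*sin(c)^2 + 7*sin(c) - 2)^2 - 3*cos(c)/(2*sin(c)^2 + 7*sin(c) - 2) = (6*sin(c)^2 + 16*sin(c) + 34)*cos(c)/(7*sin(c) - cos(2*c) - 1)^2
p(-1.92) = 0.17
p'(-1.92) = -0.18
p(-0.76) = 0.33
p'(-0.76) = 0.54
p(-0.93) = 0.25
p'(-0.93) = 0.37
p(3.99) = 0.29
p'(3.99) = -0.45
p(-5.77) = -2.85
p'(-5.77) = 10.25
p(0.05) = 2.52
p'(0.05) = 12.85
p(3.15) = 1.93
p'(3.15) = -7.99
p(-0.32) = 0.76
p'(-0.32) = 1.75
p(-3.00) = 1.21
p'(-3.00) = -3.63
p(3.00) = 4.55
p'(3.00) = -38.09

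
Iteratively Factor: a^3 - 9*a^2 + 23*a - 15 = (a - 3)*(a^2 - 6*a + 5) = (a - 5)*(a - 3)*(a - 1)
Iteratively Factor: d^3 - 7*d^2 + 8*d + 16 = (d - 4)*(d^2 - 3*d - 4) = (d - 4)^2*(d + 1)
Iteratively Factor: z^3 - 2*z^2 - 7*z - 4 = (z + 1)*(z^2 - 3*z - 4) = (z - 4)*(z + 1)*(z + 1)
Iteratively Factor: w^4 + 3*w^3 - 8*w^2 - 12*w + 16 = (w - 2)*(w^3 + 5*w^2 + 2*w - 8) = (w - 2)*(w - 1)*(w^2 + 6*w + 8) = (w - 2)*(w - 1)*(w + 2)*(w + 4)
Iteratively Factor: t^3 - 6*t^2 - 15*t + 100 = (t - 5)*(t^2 - t - 20) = (t - 5)*(t + 4)*(t - 5)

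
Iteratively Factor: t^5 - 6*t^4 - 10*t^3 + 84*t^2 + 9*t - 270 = (t + 3)*(t^4 - 9*t^3 + 17*t^2 + 33*t - 90) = (t - 3)*(t + 3)*(t^3 - 6*t^2 - t + 30) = (t - 5)*(t - 3)*(t + 3)*(t^2 - t - 6) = (t - 5)*(t - 3)*(t + 2)*(t + 3)*(t - 3)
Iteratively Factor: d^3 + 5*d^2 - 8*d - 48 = (d - 3)*(d^2 + 8*d + 16) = (d - 3)*(d + 4)*(d + 4)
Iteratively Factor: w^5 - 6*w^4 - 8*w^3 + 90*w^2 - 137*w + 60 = (w - 1)*(w^4 - 5*w^3 - 13*w^2 + 77*w - 60) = (w - 1)*(w + 4)*(w^3 - 9*w^2 + 23*w - 15) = (w - 1)^2*(w + 4)*(w^2 - 8*w + 15) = (w - 3)*(w - 1)^2*(w + 4)*(w - 5)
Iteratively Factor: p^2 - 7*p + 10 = (p - 5)*(p - 2)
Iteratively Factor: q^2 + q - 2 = (q - 1)*(q + 2)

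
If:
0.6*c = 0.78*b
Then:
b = 0.769230769230769*c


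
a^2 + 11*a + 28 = (a + 4)*(a + 7)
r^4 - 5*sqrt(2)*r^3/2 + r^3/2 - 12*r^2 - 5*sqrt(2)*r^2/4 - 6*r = r*(r + 1/2)*(r - 4*sqrt(2))*(r + 3*sqrt(2)/2)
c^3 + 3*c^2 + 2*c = c*(c + 1)*(c + 2)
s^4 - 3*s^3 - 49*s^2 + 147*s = s*(s - 7)*(s - 3)*(s + 7)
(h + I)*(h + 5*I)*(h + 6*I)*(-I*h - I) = -I*h^4 + 12*h^3 - I*h^3 + 12*h^2 + 41*I*h^2 - 30*h + 41*I*h - 30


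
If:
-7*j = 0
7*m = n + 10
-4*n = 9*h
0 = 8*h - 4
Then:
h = 1/2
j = 0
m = 71/56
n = -9/8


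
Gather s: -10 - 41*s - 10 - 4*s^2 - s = -4*s^2 - 42*s - 20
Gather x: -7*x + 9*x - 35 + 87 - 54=2*x - 2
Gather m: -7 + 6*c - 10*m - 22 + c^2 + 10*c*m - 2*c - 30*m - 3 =c^2 + 4*c + m*(10*c - 40) - 32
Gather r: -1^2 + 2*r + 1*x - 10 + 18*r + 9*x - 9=20*r + 10*x - 20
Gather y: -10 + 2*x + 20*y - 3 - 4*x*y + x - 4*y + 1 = 3*x + y*(16 - 4*x) - 12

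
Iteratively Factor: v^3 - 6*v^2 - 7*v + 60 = (v + 3)*(v^2 - 9*v + 20) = (v - 4)*(v + 3)*(v - 5)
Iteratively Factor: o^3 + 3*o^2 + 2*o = (o + 1)*(o^2 + 2*o) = o*(o + 1)*(o + 2)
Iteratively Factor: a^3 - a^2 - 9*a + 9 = (a + 3)*(a^2 - 4*a + 3) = (a - 3)*(a + 3)*(a - 1)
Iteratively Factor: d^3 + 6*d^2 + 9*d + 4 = (d + 1)*(d^2 + 5*d + 4) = (d + 1)^2*(d + 4)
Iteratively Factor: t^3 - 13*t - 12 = (t - 4)*(t^2 + 4*t + 3) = (t - 4)*(t + 1)*(t + 3)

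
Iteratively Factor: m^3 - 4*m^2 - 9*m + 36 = (m - 3)*(m^2 - m - 12) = (m - 4)*(m - 3)*(m + 3)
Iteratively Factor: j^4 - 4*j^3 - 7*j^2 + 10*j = (j + 2)*(j^3 - 6*j^2 + 5*j) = (j - 5)*(j + 2)*(j^2 - j) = (j - 5)*(j - 1)*(j + 2)*(j)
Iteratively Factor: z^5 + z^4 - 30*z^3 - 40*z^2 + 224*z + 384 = (z - 4)*(z^4 + 5*z^3 - 10*z^2 - 80*z - 96) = (z - 4)^2*(z^3 + 9*z^2 + 26*z + 24) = (z - 4)^2*(z + 2)*(z^2 + 7*z + 12) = (z - 4)^2*(z + 2)*(z + 4)*(z + 3)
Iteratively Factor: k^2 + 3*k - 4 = (k + 4)*(k - 1)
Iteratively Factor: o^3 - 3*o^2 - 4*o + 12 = (o + 2)*(o^2 - 5*o + 6) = (o - 2)*(o + 2)*(o - 3)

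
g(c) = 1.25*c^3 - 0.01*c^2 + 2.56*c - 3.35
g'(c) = 3.75*c^2 - 0.02*c + 2.56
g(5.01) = 166.41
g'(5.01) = 96.59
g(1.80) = 8.52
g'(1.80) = 14.67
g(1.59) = 5.72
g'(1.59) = 12.01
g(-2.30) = -24.50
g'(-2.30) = 22.44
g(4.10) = 93.13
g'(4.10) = 65.52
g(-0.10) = -3.61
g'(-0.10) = 2.60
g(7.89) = 630.19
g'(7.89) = 235.85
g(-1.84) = -15.88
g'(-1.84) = 15.29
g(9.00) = 930.13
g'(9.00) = 306.13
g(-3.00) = -44.87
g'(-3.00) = 36.37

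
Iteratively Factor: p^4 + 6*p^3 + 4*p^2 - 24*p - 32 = (p + 4)*(p^3 + 2*p^2 - 4*p - 8) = (p - 2)*(p + 4)*(p^2 + 4*p + 4) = (p - 2)*(p + 2)*(p + 4)*(p + 2)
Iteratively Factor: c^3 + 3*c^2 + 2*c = (c + 1)*(c^2 + 2*c) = (c + 1)*(c + 2)*(c)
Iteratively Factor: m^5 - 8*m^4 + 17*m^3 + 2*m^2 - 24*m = (m + 1)*(m^4 - 9*m^3 + 26*m^2 - 24*m) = (m - 4)*(m + 1)*(m^3 - 5*m^2 + 6*m) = (m - 4)*(m - 3)*(m + 1)*(m^2 - 2*m) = (m - 4)*(m - 3)*(m - 2)*(m + 1)*(m)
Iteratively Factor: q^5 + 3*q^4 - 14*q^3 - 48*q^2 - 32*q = (q + 2)*(q^4 + q^3 - 16*q^2 - 16*q) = (q - 4)*(q + 2)*(q^3 + 5*q^2 + 4*q) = (q - 4)*(q + 2)*(q + 4)*(q^2 + q) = (q - 4)*(q + 1)*(q + 2)*(q + 4)*(q)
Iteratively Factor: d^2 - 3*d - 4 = (d - 4)*(d + 1)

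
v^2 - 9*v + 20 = (v - 5)*(v - 4)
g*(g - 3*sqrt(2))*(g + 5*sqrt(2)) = g^3 + 2*sqrt(2)*g^2 - 30*g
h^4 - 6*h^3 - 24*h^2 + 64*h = h*(h - 8)*(h - 2)*(h + 4)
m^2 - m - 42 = (m - 7)*(m + 6)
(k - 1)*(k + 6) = k^2 + 5*k - 6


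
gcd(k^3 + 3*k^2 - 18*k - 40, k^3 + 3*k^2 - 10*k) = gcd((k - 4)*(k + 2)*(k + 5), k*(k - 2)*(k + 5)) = k + 5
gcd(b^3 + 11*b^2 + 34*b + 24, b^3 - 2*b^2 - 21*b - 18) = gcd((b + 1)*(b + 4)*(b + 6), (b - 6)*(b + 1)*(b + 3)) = b + 1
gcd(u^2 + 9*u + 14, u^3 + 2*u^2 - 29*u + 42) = u + 7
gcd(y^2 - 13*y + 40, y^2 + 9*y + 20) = 1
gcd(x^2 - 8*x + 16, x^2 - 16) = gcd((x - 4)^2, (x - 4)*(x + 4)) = x - 4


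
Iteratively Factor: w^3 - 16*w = (w - 4)*(w^2 + 4*w) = (w - 4)*(w + 4)*(w)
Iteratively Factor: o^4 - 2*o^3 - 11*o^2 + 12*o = (o - 4)*(o^3 + 2*o^2 - 3*o) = (o - 4)*(o - 1)*(o^2 + 3*o) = (o - 4)*(o - 1)*(o + 3)*(o)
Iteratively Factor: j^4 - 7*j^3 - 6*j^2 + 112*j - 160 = (j - 2)*(j^3 - 5*j^2 - 16*j + 80) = (j - 4)*(j - 2)*(j^2 - j - 20) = (j - 5)*(j - 4)*(j - 2)*(j + 4)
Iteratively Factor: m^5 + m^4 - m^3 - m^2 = (m - 1)*(m^4 + 2*m^3 + m^2) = m*(m - 1)*(m^3 + 2*m^2 + m) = m*(m - 1)*(m + 1)*(m^2 + m) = m^2*(m - 1)*(m + 1)*(m + 1)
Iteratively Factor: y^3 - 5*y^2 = (y - 5)*(y^2) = y*(y - 5)*(y)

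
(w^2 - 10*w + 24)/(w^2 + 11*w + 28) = (w^2 - 10*w + 24)/(w^2 + 11*w + 28)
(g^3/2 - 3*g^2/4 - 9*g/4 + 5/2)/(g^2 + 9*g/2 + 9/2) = (2*g^3 - 3*g^2 - 9*g + 10)/(2*(2*g^2 + 9*g + 9))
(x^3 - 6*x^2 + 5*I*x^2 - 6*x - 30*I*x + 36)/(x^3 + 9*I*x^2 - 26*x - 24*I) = (x - 6)/(x + 4*I)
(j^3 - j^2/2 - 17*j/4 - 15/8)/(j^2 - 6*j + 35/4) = (4*j^2 + 8*j + 3)/(2*(2*j - 7))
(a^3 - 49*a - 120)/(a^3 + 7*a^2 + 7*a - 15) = (a - 8)/(a - 1)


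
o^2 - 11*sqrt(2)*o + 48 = (o - 8*sqrt(2))*(o - 3*sqrt(2))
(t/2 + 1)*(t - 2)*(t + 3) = t^3/2 + 3*t^2/2 - 2*t - 6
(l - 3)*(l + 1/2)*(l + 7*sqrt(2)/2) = l^3 - 5*l^2/2 + 7*sqrt(2)*l^2/2 - 35*sqrt(2)*l/4 - 3*l/2 - 21*sqrt(2)/4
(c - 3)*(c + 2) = c^2 - c - 6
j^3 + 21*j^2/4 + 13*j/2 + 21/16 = (j + 1/4)*(j + 3/2)*(j + 7/2)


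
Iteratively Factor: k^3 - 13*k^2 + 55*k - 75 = (k - 5)*(k^2 - 8*k + 15) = (k - 5)^2*(k - 3)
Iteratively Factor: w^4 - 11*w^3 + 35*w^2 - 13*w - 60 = (w + 1)*(w^3 - 12*w^2 + 47*w - 60) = (w - 5)*(w + 1)*(w^2 - 7*w + 12) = (w - 5)*(w - 4)*(w + 1)*(w - 3)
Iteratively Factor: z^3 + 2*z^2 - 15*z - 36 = (z + 3)*(z^2 - z - 12) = (z + 3)^2*(z - 4)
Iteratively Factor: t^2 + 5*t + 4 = (t + 1)*(t + 4)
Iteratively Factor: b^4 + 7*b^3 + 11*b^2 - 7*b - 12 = (b - 1)*(b^3 + 8*b^2 + 19*b + 12) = (b - 1)*(b + 3)*(b^2 + 5*b + 4) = (b - 1)*(b + 3)*(b + 4)*(b + 1)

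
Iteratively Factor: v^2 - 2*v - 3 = (v - 3)*(v + 1)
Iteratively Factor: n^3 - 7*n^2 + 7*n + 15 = (n - 3)*(n^2 - 4*n - 5) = (n - 5)*(n - 3)*(n + 1)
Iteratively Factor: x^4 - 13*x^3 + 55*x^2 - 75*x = (x)*(x^3 - 13*x^2 + 55*x - 75) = x*(x - 3)*(x^2 - 10*x + 25) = x*(x - 5)*(x - 3)*(x - 5)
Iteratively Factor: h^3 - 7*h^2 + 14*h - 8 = (h - 1)*(h^2 - 6*h + 8) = (h - 4)*(h - 1)*(h - 2)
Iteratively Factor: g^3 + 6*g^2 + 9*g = (g)*(g^2 + 6*g + 9) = g*(g + 3)*(g + 3)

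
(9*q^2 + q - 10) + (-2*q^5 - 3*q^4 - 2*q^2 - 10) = -2*q^5 - 3*q^4 + 7*q^2 + q - 20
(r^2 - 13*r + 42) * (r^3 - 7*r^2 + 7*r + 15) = r^5 - 20*r^4 + 140*r^3 - 370*r^2 + 99*r + 630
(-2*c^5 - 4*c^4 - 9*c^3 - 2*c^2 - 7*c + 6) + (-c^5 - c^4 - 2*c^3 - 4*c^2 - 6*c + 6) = -3*c^5 - 5*c^4 - 11*c^3 - 6*c^2 - 13*c + 12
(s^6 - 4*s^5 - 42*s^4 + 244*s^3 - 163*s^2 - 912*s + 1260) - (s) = s^6 - 4*s^5 - 42*s^4 + 244*s^3 - 163*s^2 - 913*s + 1260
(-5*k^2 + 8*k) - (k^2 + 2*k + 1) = -6*k^2 + 6*k - 1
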